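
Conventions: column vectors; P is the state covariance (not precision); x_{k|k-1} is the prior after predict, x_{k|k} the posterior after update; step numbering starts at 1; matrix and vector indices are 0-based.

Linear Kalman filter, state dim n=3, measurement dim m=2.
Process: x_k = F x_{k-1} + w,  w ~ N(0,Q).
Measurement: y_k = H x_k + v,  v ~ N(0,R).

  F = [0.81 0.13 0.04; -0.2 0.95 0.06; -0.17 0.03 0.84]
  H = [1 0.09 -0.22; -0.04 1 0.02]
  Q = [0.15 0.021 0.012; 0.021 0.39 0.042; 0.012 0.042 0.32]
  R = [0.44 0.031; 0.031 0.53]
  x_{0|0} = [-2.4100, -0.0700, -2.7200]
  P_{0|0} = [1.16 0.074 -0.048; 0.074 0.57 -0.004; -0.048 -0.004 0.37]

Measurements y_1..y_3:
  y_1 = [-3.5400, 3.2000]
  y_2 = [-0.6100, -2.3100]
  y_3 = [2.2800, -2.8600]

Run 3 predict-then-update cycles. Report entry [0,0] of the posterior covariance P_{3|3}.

step 1: x^-=[-2.0700, 0.2523, -1.8772]  P^-=[0.9337 -0.0427 -0.1657; -0.0427 0.9247 0.1093; -0.1657 0.1093 0.6279]  S=[1.4725 0.0029; 0.0029 1.4645]  K=[0.6564 -0.0583; 0.0099 0.6341; -0.1998 0.0881]  nu=[-1.9057, 2.9024]  x^+=[-3.4899, 2.0737, -1.2406]  P^+=[0.2946 0.0006 0.0348; 0.0006 0.3358 0.0307; 0.0348 0.0307 0.5578]
step 2: x^-=[-2.6069, 2.5936, -0.3866]  P^-=[0.3525 0.0193 0.0183; 0.0193 0.7093 0.1080; 0.0183 0.1080 0.7140]  S=[0.8240 0.0738; 0.0738 1.2429]  K=[0.4269 -0.0209; 0.0210 0.5705; -0.1663 0.1077]  nu=[1.6784, -5.0001]  x^+=[-1.7860, -0.2240, -1.2041]  P^+=[0.2031 0.0088 0.0759; 0.0088 0.3026 0.0414; 0.0759 0.0414 0.6795]
step 3: x^-=[-1.5240, 0.0721, -0.7145]  P^-=[0.2967 0.0386 0.0638; 0.0386 0.6732 0.1098; 0.0638 0.1098 0.7859]  S=[0.7547 0.0926; 0.0926 1.2052]  K=[0.3798 -0.0059; 0.0311 0.5567; -0.1454 0.1132]  nu=[3.6403, -2.9788]  x^+=[-0.1235, -1.4730, -1.5811]  P^+=[0.1882 0.0141 0.1022; 0.0141 0.2957 0.0444; 0.1022 0.0444 0.7575]

P_post[0,0] = 0.1882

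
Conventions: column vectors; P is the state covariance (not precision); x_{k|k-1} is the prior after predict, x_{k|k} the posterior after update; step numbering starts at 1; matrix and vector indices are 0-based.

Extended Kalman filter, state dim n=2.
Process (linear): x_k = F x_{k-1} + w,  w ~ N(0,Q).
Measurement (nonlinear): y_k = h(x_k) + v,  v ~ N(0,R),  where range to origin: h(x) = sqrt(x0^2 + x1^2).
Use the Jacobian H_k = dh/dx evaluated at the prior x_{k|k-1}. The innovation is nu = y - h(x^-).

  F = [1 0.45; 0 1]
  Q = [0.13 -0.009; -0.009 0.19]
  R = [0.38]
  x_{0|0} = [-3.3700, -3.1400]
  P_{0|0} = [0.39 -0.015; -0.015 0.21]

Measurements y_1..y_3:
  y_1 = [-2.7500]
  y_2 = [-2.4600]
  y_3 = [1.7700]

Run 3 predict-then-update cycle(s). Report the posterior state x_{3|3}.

step 1: x^-=[-4.7830, -3.1400]  P^-=[0.5490 0.0705; 0.0705 0.4000]  H_jac=[-0.8360 -0.5488]  S=[0.9488]  K=[-0.5245; -0.2935]  nu=[-8.4716]  x^+=[-0.3397, -0.6538]  P^+=[0.2880 -0.0755; -0.0755 0.3183]
step 2: x^-=[-0.6340, -0.6538]  P^-=[0.4145 0.0587; 0.0587 0.5083]  H_jac=[-0.6961 -0.7179]  S=[0.9015]  K=[-0.3668; -0.4501]  nu=[-3.3707]  x^+=[0.6024, 0.8633]  P^+=[0.2932 -0.0901; -0.0901 0.3256]
step 3: x^-=[0.9909, 0.8633]  P^-=[0.4080 0.0474; 0.0474 0.5156]  H_jac=[0.7540 0.6569]  S=[0.8814]  K=[0.3843; 0.4249]  nu=[0.4558]  x^+=[1.1660, 1.0570]  P^+=[0.2778 -0.0965; -0.0965 0.3565]

x_post = [1.1660, 1.0570]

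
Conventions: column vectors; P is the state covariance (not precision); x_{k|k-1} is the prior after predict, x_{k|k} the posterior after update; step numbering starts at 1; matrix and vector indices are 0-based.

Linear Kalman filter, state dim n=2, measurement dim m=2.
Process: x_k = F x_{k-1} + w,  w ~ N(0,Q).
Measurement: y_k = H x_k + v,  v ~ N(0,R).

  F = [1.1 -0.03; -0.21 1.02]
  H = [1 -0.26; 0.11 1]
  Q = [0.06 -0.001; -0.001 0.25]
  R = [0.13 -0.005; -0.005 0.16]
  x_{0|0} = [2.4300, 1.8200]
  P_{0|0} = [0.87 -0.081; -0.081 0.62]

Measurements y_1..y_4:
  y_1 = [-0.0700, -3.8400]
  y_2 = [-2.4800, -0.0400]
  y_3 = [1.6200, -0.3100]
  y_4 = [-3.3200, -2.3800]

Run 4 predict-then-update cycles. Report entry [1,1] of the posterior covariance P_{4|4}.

P_post[1,1] = 0.1066

step 1: x^-=[2.6184, 1.3461]  P^-=[1.1186 -0.3123; -0.3123 0.9681]  S=[1.4765 -0.4371; -0.4371 1.0729]  K=[0.8647 0.1758; -0.1415 0.8127]  nu=[-2.3384, -5.4741]  x^+=[-0.3659, -2.7717]  P^+=[0.1144 0.0112; 0.0112 0.1295]
step 2: x^-=[-0.3194, -2.7503]  P^-=[0.1979 -0.0187; -0.0187 0.3850]  S=[0.3636 -0.1015; -0.1015 0.5432]  K=[0.5899 0.1158; -0.1371 0.6792]  nu=[-2.8757, 2.7454]  x^+=[-1.6977, -0.4911]  P^+=[0.0779 0.0070; 0.0070 0.1086]
step 3: x^-=[-1.8527, -0.1444]  P^-=[0.1539 -0.0144; -0.0144 0.3634]  S=[0.3160 -0.0966; -0.0966 0.5221]  K=[0.5304 0.1029; -0.1408 0.6670]  nu=[3.4352, 0.0382]  x^+=[-0.0267, -0.6027]  P^+=[0.0700 0.0061; 0.0061 0.1067]
step 4: x^-=[-0.0112, -0.6092]  P^-=[0.1444 -0.0135; -0.0135 0.3615]  S=[0.3059 -0.0963; -0.0963 0.5203]  K=[0.5150 0.0998; -0.1421 0.6657]  nu=[-3.4671, -1.7696]  x^+=[-1.9736, -1.2947]  P^+=[0.0680 0.0059; 0.0059 0.1066]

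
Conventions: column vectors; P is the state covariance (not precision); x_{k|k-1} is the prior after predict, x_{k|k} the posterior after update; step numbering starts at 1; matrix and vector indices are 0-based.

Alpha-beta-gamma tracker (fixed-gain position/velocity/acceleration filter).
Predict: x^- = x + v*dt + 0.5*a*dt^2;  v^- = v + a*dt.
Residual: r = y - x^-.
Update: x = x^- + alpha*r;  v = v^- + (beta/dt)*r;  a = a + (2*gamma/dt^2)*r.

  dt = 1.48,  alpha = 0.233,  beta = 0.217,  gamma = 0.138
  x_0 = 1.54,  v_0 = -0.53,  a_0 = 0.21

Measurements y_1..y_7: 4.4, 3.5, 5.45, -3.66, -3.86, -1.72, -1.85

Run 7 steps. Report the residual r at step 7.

resid = 10.2685

step 1: x_pred=0.9856  r=3.4144  x^+=1.7811  v^+=0.2814  a^+=0.6402
step 2: x_pred=2.8988  r=0.6012  x^+=3.0389  v^+=1.3171  a^+=0.7160
step 3: x_pred=5.7724  r=-0.3224  x^+=5.6973  v^+=2.3295  a^+=0.6754
step 4: x_pred=9.8846  r=-13.5446  x^+=6.7287  v^+=1.3431  a^+=-1.0313
step 5: x_pred=7.5870  r=-11.4470  x^+=4.9198  v^+=-1.8616  a^+=-2.4737
step 6: x_pred=-0.5446  r=-1.1754  x^+=-0.8184  v^+=-5.6950  a^+=-2.6218
step 7: x_pred=-12.1185  r=10.2685  x^+=-9.7259  v^+=-8.0697  a^+=-1.3279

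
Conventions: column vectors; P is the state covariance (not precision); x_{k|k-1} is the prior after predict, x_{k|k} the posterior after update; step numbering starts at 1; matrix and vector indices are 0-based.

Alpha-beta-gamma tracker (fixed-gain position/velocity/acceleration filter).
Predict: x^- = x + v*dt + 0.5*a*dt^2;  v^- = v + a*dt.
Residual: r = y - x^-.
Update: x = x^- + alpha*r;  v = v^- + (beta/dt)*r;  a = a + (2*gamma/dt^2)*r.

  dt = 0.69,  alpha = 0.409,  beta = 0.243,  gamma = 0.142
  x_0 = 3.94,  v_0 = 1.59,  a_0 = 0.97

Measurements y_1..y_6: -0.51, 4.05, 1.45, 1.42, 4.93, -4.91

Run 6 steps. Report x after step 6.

step 1: x_pred=5.2680  r=-5.7780  x^+=2.9048  v^+=0.2244  a^+=-2.4767
step 2: x_pred=2.4701  r=1.5799  x^+=3.1163  v^+=-0.9281  a^+=-1.5342
step 3: x_pred=2.1107  r=-0.6607  x^+=1.8405  v^+=-2.2194  a^+=-1.9283
step 4: x_pred=-0.1499  r=1.5699  x^+=0.4922  v^+=-2.9970  a^+=-0.9919
step 5: x_pred=-1.8119  r=6.7419  x^+=0.9455  v^+=-1.3071  a^+=3.0298
step 6: x_pred=0.7649  r=-5.6749  x^+=-1.5561  v^+=-1.2151  a^+=-0.3554

x_post = -1.5561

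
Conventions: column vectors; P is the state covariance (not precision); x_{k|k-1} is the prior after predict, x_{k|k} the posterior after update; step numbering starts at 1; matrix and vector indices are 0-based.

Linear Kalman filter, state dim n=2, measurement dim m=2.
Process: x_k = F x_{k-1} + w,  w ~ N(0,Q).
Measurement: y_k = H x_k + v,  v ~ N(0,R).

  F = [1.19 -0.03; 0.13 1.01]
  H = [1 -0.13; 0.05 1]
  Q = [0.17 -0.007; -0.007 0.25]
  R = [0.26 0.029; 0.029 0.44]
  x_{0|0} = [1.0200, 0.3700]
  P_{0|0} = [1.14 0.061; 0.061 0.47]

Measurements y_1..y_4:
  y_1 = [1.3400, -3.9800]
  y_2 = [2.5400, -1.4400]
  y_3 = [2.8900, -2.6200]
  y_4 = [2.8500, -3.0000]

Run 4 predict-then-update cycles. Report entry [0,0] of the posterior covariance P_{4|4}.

step 1: x^-=[1.2027, 0.5063]  P^-=[1.7804 0.2282; 0.2282 0.7647]  S=[1.9940 0.2453; 0.2453 1.2320]  K=[0.8676 0.0847; -0.0132 0.6326]  nu=[0.2031, -4.5464]  x^+=[0.9937, -2.3726]  P^+=[0.2346 0.0507; 0.0507 0.2754]
step 2: x^-=[1.2537, -2.2671]  P^-=[0.4989 0.0817; 0.0817 0.5483]  S=[0.7469 0.0638; 0.0638 0.9977]  K=[0.6481 0.0654; -0.0335 0.5558]  nu=[0.9916, 0.7644]  x^+=[1.9464, -1.8755]  P^+=[0.1755 0.0388; 0.0388 0.2416]
step 3: x^-=[2.3724, -1.6412]  P^-=[0.4159 0.0593; 0.0593 0.5096]  S=[0.6691 0.0425; 0.0425 0.9566]  K=[0.6065 0.0568; -0.0445 0.5378]  nu=[0.3042, -1.0974]  x^+=[2.4946, -2.2450]  P^+=[0.1638 0.0344; 0.0344 0.2336]
step 4: x^-=[3.0359, -1.9431]  P^-=[0.3997 0.0525; 0.0525 0.5001]  S=[0.6545 0.0361; 0.0361 0.9464]  K=[0.5973 0.0538; -0.0486 0.5331]  nu=[-0.4385, -1.2086]  x^+=[2.7090, -2.5662]  P^+=[0.1611 0.0329; 0.0329 0.2315]

P_post[0,0] = 0.1611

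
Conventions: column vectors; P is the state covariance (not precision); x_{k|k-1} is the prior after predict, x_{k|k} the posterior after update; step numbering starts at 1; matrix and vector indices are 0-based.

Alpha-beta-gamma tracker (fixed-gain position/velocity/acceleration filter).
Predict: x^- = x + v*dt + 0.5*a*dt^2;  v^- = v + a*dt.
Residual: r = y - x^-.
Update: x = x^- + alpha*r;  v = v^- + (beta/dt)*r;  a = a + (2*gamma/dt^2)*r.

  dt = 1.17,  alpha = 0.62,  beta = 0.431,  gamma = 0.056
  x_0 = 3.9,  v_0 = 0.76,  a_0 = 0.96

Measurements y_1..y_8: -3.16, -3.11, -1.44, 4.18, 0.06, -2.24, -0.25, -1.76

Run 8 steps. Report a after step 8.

step 1: x_pred=5.4463  r=-8.6063  x^+=0.1104  v^+=-1.2871  a^+=0.2559
step 2: x_pred=-1.2205  r=-1.8895  x^+=-2.3920  v^+=-1.6839  a^+=0.1013
step 3: x_pred=-4.2928  r=2.8528  x^+=-2.5241  v^+=-0.5145  a^+=0.3347
step 4: x_pred=-2.8969  r=7.0769  x^+=1.4908  v^+=2.4840  a^+=0.9137
step 5: x_pred=5.0225  r=-4.9625  x^+=1.9457  v^+=1.7250  a^+=0.5077
step 6: x_pred=4.3115  r=-6.5515  x^+=0.2496  v^+=-0.0944  a^+=-0.0284
step 7: x_pred=0.1197  r=-0.3697  x^+=-0.1095  v^+=-0.2638  a^+=-0.0586
step 8: x_pred=-0.4583  r=-1.3017  x^+=-1.2653  v^+=-0.8119  a^+=-0.1651

a_post = -0.1651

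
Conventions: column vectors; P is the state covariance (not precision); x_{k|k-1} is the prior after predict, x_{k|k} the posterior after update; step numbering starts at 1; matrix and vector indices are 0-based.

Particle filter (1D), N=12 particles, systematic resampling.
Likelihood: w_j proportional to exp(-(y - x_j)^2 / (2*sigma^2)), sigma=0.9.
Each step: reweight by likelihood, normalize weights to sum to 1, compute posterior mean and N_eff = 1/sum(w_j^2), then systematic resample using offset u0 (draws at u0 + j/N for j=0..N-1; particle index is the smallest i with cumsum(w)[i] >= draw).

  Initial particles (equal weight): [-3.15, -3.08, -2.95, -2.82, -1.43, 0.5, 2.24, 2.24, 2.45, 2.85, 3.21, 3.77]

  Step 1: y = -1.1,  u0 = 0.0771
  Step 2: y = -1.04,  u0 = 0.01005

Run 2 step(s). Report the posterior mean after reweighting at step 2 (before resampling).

step 1: w=[0.0470, 0.0560, 0.0761, 0.1013, 0.5884, 0.1296, 0.0006, 0.0006, 0.0003, 0.0000, 0.0000, 0.0000]  mean=-1.6037  Neff=2.6014  idx=[1, 2, 3, 4, 4, 4, 4, 4, 4, 4, 5, 5]
step 2: w=[0.0107, 0.0147, 0.0198, 0.1272, 0.1272, 0.1272, 0.1272, 0.1272, 0.1272, 0.1272, 0.0323, 0.0323]  mean=-1.3727  Neff=8.6191  idx=[0, 3, 4, 4, 5, 6, 6, 7, 7, 8, 9, 9]

post_mean = -1.3727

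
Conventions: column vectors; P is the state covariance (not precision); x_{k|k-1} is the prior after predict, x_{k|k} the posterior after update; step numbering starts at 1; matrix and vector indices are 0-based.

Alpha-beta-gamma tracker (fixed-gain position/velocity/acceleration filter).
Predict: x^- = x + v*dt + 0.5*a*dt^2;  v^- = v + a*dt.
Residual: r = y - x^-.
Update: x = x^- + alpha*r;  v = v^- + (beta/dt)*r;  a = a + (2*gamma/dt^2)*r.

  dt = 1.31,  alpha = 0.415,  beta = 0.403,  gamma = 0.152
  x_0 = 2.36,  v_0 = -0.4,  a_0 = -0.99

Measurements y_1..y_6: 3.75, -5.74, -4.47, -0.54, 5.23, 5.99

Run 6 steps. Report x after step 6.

step 1: x_pred=0.9865  r=2.7635  x^+=2.1334  v^+=-0.8468  a^+=-0.5005
step 2: x_pred=0.5947  r=-6.3347  x^+=-2.0342  v^+=-3.4511  a^+=-1.6226
step 3: x_pred=-7.9475  r=3.4775  x^+=-6.5043  v^+=-4.5070  a^+=-1.0066
step 4: x_pred=-13.2722  r=12.7322  x^+=-7.9883  v^+=-1.9088  a^+=1.2489
step 5: x_pred=-9.4173  r=14.6473  x^+=-3.3386  v^+=4.2332  a^+=3.8436
step 6: x_pred=5.5048  r=0.4852  x^+=5.7062  v^+=9.4175  a^+=3.9295

x_post = 5.7062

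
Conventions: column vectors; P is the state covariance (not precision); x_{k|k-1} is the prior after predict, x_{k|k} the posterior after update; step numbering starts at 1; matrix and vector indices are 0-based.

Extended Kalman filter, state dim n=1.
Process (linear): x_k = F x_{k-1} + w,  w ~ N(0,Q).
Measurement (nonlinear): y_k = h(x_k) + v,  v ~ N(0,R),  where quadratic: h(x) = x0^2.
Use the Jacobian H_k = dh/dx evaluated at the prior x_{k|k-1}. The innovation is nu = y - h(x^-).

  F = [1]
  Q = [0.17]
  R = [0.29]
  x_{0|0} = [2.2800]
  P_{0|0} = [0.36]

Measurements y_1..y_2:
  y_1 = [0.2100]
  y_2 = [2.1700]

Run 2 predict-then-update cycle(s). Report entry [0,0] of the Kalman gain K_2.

step 1: x^-=[2.2800]  P^-=[0.5300]  H_jac=[4.5600]  S=[11.3106]  K=[0.2137]  nu=[-4.9884]  x^+=[1.2141]  P^+=[0.0136]
step 2: x^-=[1.2141]  P^-=[0.1836]  H_jac=[2.4282]  S=[1.3725]  K=[0.3248]  nu=[0.6960]  x^+=[1.4402]  P^+=[0.0388]

K[0,0] = 0.3248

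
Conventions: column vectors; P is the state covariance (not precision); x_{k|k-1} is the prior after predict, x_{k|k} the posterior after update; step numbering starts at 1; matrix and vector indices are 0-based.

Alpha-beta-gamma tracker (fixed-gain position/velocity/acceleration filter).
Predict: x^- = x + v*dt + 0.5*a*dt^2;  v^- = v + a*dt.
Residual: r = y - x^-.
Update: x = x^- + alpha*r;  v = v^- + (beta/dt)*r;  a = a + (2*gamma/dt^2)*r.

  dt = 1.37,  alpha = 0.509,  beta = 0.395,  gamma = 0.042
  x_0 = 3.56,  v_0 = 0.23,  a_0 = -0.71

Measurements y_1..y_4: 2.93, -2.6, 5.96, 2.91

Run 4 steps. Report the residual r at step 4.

resid = 4.1011

step 1: x_pred=3.2088  r=-0.2788  x^+=3.0669  v^+=-0.8231  a^+=-0.7225
step 2: x_pred=1.2613  r=-3.8613  x^+=-0.7041  v^+=-2.9262  a^+=-0.8953
step 3: x_pred=-5.5531  r=11.5131  x^+=0.3070  v^+=-0.8332  a^+=-0.3800
step 4: x_pred=-1.1911  r=4.1011  x^+=0.8964  v^+=-0.1714  a^+=-0.1965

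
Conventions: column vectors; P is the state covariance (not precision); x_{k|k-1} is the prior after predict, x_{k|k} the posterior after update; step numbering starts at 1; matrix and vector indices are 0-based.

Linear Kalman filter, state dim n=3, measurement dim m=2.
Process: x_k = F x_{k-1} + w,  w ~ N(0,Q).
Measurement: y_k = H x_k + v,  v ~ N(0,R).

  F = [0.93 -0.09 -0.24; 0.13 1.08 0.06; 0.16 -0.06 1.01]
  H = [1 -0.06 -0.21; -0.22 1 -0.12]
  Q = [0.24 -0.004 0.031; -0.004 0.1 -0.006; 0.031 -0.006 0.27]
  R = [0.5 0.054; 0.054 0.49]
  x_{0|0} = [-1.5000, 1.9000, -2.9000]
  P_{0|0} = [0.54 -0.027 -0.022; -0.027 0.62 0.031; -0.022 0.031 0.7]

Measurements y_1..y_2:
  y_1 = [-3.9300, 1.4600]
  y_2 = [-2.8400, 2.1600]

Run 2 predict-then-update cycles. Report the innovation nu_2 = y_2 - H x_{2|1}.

innov = [-1.1972, 0.5833]

step 1: x^-=[-0.8700, 1.6830, -3.2830]  P^-=[0.7681 -0.0446 -0.0753; -0.0446 0.8309 0.0336; -0.0753 0.0336 0.9898]  S=[1.3525 -0.1863; -0.1863 1.3799]  K=[0.5718 -0.0710; 0.0086 0.6075; -0.2218 -0.0797]  nu=[-3.6484, -0.8084]  x^+=[-2.8986, 1.1604, -2.4094]  P^+=[0.3038 0.0729 0.0829; 0.0729 0.3235 0.0778; 0.0829 0.0778 0.9211]
step 2: x^-=[-2.2219, 0.7319, -2.9669]  P^-=[0.5126 0.0418 -0.0817; 0.0418 0.5176 0.1434; -0.0817 0.1434 1.2345]  S=[1.1018 -0.0394; -0.0394 0.9931]  K=[0.4770 -0.0427; 0.0001 0.4946; -0.3172 0.0008]  nu=[-1.1972, 0.5833]  x^+=[-2.8179, 1.0202, -2.5867]  P^+=[0.2585 0.0720 0.0856; 0.0720 0.2746 0.1369; 0.0856 0.1369 1.1236]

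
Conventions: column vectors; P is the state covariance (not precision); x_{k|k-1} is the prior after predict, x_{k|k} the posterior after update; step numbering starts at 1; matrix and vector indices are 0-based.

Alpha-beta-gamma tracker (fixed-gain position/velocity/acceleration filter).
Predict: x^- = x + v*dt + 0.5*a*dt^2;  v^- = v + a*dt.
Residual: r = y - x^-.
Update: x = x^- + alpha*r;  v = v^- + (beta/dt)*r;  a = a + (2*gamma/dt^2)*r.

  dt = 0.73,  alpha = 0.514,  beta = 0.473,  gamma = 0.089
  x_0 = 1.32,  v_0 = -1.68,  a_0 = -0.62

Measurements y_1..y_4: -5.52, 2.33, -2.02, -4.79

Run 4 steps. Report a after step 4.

step 1: x_pred=-0.0716  r=-5.4484  x^+=-2.8721  v^+=-5.6629  a^+=-2.4399
step 2: x_pred=-7.6561  r=9.9861  x^+=-2.5232  v^+=-0.9735  a^+=0.8957
step 3: x_pred=-2.9953  r=0.9753  x^+=-2.4940  v^+=0.3122  a^+=1.2214
step 4: x_pred=-1.9406  r=-2.8494  x^+=-3.4052  v^+=-0.6424  a^+=0.2697

a_post = 0.2697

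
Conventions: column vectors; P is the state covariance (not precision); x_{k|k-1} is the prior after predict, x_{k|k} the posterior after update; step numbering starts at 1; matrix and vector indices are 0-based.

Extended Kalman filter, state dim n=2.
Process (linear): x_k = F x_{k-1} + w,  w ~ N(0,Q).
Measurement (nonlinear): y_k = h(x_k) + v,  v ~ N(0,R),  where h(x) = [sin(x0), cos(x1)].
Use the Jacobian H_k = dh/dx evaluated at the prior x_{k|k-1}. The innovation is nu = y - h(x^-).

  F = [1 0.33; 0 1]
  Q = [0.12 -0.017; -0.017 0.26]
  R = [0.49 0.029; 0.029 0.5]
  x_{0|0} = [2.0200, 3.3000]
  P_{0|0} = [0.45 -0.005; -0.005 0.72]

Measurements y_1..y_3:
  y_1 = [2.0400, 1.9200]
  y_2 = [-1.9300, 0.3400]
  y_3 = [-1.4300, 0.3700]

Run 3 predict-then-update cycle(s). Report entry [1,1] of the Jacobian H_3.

step 1: x^-=[3.1090, 3.3000]  P^-=[0.6451 0.2156; 0.2156 0.9800]  H_jac=[-0.9995 0.0000; 0.0000 0.1577]  S=[1.1344 -0.0050; -0.0050 0.5244]  K=[-0.5681 0.0594; -0.1887 0.2930]  nu=[2.0074, 2.9075]  x^+=[2.1414, 3.7732]  P^+=[0.2768 0.0840; 0.0840 0.8940]
step 2: x^-=[3.3866, 3.7732]  P^-=[0.5496 0.3620; 0.3620 1.1540]  H_jac=[-0.9701 0.0000; 0.0000 0.5904]  S=[1.0073 -0.1784; -0.1784 0.9023]  K=[-0.5051 0.1371; -0.2228 0.7111]  nu=[-1.6875, 1.1471]  x^+=[4.3961, 4.9648]  P^+=[0.2510 0.0913; 0.0913 0.5913]
step 3: x^-=[6.0345, 4.9648]  P^-=[0.4956 0.2694; 0.2694 0.8513]  H_jac=[0.9692 0.0000; 0.0000 0.9683]  S=[0.9556 0.2818; 0.2818 1.2982]  K=[0.4738 0.0981; 0.0918 0.6150]  nu=[-1.1838, 0.1203]  x^+=[5.4854, 4.9300]  P^+=[0.2425 0.0648; 0.0648 0.3203]

H_jac[1,1] = 0.9683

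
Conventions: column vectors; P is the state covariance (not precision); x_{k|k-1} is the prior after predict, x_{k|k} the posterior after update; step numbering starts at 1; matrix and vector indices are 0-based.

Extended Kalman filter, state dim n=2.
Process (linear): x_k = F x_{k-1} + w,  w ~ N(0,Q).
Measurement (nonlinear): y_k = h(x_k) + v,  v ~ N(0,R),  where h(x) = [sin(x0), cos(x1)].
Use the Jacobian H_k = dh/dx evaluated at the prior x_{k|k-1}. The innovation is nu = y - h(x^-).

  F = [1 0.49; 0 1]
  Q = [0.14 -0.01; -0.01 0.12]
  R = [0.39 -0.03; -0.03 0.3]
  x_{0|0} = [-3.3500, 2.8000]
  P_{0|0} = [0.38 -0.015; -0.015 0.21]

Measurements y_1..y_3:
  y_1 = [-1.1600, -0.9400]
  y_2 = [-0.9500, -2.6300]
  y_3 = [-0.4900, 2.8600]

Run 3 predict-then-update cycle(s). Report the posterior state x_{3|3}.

step 1: x^-=[-1.9780, 2.8000]  P^-=[0.5557 0.0779; 0.0779 0.3300]  H_jac=[-0.3960 0.0000; 0.0000 -0.3350]  S=[0.4772 -0.0197; -0.0197 0.3370]  K=[-0.4656 -0.1046; -0.0784 -0.3326]  nu=[-0.2418, 0.0022]  x^+=[-1.8657, 2.8182]  P^+=[0.4505 0.0520; 0.0520 0.2908]
step 2: x^-=[-0.4848, 2.8182]  P^-=[0.7113 0.1845; 0.1845 0.4108]  H_jac=[0.8848 0.0000; 0.0000 -0.3178]  S=[0.9468 -0.0819; -0.0819 0.3415]  K=[0.6636 -0.0126; 0.1423 -0.3482]  nu=[-0.4840, -1.6818]  x^+=[-0.7848, 3.3349]  P^+=[0.2929 0.0745; 0.0745 0.3421]
step 3: x^-=[0.8493, 3.3349]  P^-=[0.5881 0.2322; 0.2322 0.4621]  H_jac=[0.6605 0.0000; 0.0000 0.1921]  S=[0.6466 -0.0005; -0.0005 0.3171]  K=[0.6009 0.1417; 0.2374 0.2805]  nu=[-1.2408, 3.8414]  x^+=[0.6481, 4.1177]  P^+=[0.3484 0.1274; 0.1274 0.4008]

x_post = [0.6481, 4.1177]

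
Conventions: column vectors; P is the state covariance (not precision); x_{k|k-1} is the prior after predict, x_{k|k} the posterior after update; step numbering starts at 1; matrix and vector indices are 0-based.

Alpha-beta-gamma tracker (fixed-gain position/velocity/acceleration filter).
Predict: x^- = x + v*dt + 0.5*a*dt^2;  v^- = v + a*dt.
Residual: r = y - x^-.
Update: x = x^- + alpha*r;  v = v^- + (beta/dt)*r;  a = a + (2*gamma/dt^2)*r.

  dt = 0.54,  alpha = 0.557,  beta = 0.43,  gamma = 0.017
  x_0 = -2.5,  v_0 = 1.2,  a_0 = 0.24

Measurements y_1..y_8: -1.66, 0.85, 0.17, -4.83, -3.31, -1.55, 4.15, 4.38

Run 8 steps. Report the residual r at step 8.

step 1: x_pred=-1.8170  r=0.1570  x^+=-1.7296  v^+=1.4546  a^+=0.2583
step 2: x_pred=-0.9064  r=1.7564  x^+=0.0719  v^+=2.9927  a^+=0.4631
step 3: x_pred=1.7555  r=-1.5855  x^+=0.8724  v^+=1.9803  a^+=0.2782
step 4: x_pred=1.9823  r=-6.8123  x^+=-1.8122  v^+=-3.2941  a^+=-0.5161
step 5: x_pred=-3.6662  r=0.3562  x^+=-3.4678  v^+=-3.2891  a^+=-0.4745
step 6: x_pred=-5.3131  r=3.7631  x^+=-3.2171  v^+=-0.5488  a^+=-0.0358
step 7: x_pred=-3.5186  r=7.6686  x^+=0.7528  v^+=5.5384  a^+=0.8584
step 8: x_pred=3.8687  r=0.5113  x^+=4.1535  v^+=6.4091  a^+=0.9180

resid = 0.5113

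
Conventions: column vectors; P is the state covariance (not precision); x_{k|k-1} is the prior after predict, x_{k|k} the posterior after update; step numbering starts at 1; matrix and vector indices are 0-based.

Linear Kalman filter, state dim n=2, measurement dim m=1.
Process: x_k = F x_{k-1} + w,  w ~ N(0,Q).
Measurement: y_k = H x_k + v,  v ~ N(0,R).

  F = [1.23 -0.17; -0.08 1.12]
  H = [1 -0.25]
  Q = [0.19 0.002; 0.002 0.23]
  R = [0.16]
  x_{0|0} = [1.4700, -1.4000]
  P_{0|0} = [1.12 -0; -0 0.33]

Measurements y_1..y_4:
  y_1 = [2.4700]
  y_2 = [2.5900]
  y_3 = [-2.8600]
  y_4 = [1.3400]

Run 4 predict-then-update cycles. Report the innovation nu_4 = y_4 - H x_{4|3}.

step 1: x^-=[2.0461, -1.6856]  P^-=[1.8940 -0.1710; -0.1710 0.6511]  S=[2.1802]  K=[0.8883; -0.1531]  nu=[0.0025]  x^+=[2.0483, -1.6860]  P^+=[0.1735 0.1255; 0.1255 0.6000]
step 2: x^-=[2.8061, -2.0522]  P^-=[0.4174 0.0453; 0.0453 0.9613]  S=[0.6148]  K=[0.6604; -0.3172]  nu=[-0.7291]  x^+=[2.3245, -1.8209]  P^+=[0.1492 0.1741; 0.1741 0.8994]
step 3: x^-=[3.1687, -2.2253]  P^-=[0.3689 0.0583; 0.0583 1.3280]  S=[0.5828]  K=[0.6080; -0.4697]  nu=[-6.5851]  x^+=[-0.8352, 0.8676]  P^+=[0.1535 0.2247; 0.2247 1.1994]
step 4: x^-=[-1.1747, 1.0385]  P^-=[0.3629 0.0711; 0.0711 1.6952]  S=[0.5932]  K=[0.5817; -0.5945]  nu=[2.7744]  x^+=[0.4391, -0.6108]  P^+=[0.1621 0.2763; 0.2763 1.4856]

innov = [2.7744]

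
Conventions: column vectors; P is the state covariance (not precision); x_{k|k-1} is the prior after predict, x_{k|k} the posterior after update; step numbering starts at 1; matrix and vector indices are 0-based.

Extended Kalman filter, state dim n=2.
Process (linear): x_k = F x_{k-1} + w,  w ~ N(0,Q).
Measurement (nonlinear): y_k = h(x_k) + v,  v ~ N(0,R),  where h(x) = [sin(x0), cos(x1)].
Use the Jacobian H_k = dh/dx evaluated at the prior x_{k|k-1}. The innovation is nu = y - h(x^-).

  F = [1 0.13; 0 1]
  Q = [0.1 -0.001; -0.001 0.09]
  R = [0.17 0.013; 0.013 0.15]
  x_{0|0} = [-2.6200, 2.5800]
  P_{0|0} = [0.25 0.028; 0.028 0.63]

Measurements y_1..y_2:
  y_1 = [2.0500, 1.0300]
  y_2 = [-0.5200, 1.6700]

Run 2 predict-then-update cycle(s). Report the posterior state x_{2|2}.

x_post = [-3.7376, -0.0906]

step 1: x^-=[-2.2846, 2.5800]  P^-=[0.3679 0.1089; 0.1089 0.7200]  H_jac=[-0.6547 0.0000; 0.0000 -0.5325]  S=[0.3277 0.0510; 0.0510 0.3542]  K=[-0.7258 -0.0593; -0.0503 -1.0753]  nu=[2.8059, 1.8764]  x^+=[-4.4324, 0.4211]  P^+=[0.1896 0.0344; 0.0344 0.3041]
step 2: x^-=[-4.3777, 0.4211]  P^-=[0.3037 0.0730; 0.0730 0.3941]  H_jac=[-0.3285 0.0000; 0.0000 -0.4088]  S=[0.2028 0.0228; 0.0228 0.2158]  K=[-0.4822 -0.0872; -0.0347 -0.7427]  nu=[-1.4645, 0.7574]  x^+=[-3.7376, -0.0906]  P^+=[0.2530 0.0473; 0.0473 0.2736]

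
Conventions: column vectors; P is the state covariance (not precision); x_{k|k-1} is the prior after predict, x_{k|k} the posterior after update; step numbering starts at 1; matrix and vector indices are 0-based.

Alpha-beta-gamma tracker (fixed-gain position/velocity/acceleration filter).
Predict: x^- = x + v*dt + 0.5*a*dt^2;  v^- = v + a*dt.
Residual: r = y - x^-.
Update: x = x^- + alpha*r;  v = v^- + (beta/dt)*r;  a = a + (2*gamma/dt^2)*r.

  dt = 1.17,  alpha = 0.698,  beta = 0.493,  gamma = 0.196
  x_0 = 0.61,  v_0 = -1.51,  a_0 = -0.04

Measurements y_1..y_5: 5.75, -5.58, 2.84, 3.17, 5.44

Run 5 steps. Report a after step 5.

step 1: x_pred=-1.1841  r=6.9341  x^+=3.6559  v^+=1.3650  a^+=1.9457
step 2: x_pred=6.5847  r=-12.1647  x^+=-1.9063  v^+=-1.4844  a^+=-1.5378
step 3: x_pred=-4.6956  r=7.5356  x^+=0.5643  v^+=-0.1084  a^+=0.6201
step 4: x_pred=0.8618  r=2.3082  x^+=2.4729  v^+=1.5897  a^+=1.2810
step 5: x_pred=5.2096  r=0.2304  x^+=5.3704  v^+=3.1855  a^+=1.3470

a_post = 1.3470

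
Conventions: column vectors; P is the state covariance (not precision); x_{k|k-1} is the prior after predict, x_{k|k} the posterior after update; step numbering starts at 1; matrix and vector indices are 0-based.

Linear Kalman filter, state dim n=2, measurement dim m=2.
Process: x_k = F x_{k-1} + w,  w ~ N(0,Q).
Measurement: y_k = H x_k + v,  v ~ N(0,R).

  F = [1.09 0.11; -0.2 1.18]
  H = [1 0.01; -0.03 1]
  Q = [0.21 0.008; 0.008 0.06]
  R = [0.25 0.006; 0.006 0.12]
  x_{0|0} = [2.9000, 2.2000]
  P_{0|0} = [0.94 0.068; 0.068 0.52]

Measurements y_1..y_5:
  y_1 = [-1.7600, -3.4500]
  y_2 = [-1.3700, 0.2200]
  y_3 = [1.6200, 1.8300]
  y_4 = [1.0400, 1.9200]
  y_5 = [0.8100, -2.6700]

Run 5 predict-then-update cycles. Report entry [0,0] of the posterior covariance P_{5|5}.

P_post[0,0] = 0.1520

step 1: x^-=[3.4030, 2.0160]  P^-=[1.3494 -0.0435; -0.0435 0.7896]  S=[1.5986 -0.0700; -0.0700 0.9134]  K=[0.8426 -0.0273; 0.0157 0.8671]  nu=[-5.1832, -5.3639]  x^+=[-0.8182, -2.7165]  P^+=[0.2104 0.0081; 0.0081 0.1044]
step 2: x^-=[-1.1906, -3.0418]  P^-=[0.4632 -0.0141; -0.0141 0.2099]  S=[0.7129 -0.0199; -0.0199 0.3312]  K=[0.6482 -0.0456; 0.0009 0.6352]  nu=[-0.1490, 3.2261]  x^+=[-1.4342, -0.9927]  P^+=[0.1618 0.0033; 0.0033 0.0763]
step 3: x^-=[-1.6725, -0.8845]  P^-=[0.4039 -0.0132; -0.0132 0.1712]  S=[0.6536 -0.0176; -0.0176 0.2924]  K=[0.6164 -0.0495; -0.0018 0.5868]  nu=[3.3014, 2.6644]  x^+=[0.2304, 0.6731]  P^+=[0.1538 0.0024; 0.0024 0.0705]
step 4: x^-=[0.3252, 0.7482]  P^-=[0.3941 -0.0134; -0.0134 0.1632]  S=[0.6439 -0.0176; -0.0176 0.2843]  K=[0.6105 -0.0509; -0.0026 0.5751]  nu=[0.7073, 1.1815]  x^+=[0.6969, 1.4260]  P^+=[0.1523 0.0021; 0.0021 0.0691]
step 5: x^-=[0.9164, 1.5433]  P^-=[0.3923 -0.0136; -0.0136 0.1613]  S=[0.6420 -0.0177; -0.0177 0.2824]  K=[0.6094 -0.0515; -0.0028 0.5722]  nu=[-0.1219, -4.1858]  x^+=[1.0576, -0.8517]  P^+=[0.1520 0.0020; 0.0020 0.0687]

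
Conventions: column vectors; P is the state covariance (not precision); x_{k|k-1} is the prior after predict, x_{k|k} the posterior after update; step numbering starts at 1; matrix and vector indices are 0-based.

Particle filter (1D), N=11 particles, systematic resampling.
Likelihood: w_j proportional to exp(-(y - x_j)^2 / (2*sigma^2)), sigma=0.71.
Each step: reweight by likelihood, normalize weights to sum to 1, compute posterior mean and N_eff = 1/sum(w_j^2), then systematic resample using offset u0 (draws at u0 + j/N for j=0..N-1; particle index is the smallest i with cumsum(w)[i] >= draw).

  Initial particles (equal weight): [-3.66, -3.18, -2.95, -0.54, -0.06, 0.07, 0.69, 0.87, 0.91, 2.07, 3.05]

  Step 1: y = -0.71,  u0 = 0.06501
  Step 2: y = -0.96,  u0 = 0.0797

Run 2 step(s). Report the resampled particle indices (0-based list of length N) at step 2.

resampled_idx = [0, 1, 1, 2, 2, 3, 4, 5, 6, 7, 9]

step 1: w=[0.0001, 0.0009, 0.0028, 0.3907, 0.2644, 0.2199, 0.0575, 0.0338, 0.0298, 0.0002, 0.0000]  mean=-0.1263  Neff=3.6205  idx=[3, 3, 3, 3, 4, 4, 4, 5, 5, 6, 8]
step 2: w=[0.1527, 0.1527, 0.1527, 0.1527, 0.0814, 0.0814, 0.0814, 0.0635, 0.0635, 0.0122, 0.0057]  mean=-0.3220  Neff=8.2369  idx=[0, 1, 1, 2, 2, 3, 4, 5, 6, 7, 9]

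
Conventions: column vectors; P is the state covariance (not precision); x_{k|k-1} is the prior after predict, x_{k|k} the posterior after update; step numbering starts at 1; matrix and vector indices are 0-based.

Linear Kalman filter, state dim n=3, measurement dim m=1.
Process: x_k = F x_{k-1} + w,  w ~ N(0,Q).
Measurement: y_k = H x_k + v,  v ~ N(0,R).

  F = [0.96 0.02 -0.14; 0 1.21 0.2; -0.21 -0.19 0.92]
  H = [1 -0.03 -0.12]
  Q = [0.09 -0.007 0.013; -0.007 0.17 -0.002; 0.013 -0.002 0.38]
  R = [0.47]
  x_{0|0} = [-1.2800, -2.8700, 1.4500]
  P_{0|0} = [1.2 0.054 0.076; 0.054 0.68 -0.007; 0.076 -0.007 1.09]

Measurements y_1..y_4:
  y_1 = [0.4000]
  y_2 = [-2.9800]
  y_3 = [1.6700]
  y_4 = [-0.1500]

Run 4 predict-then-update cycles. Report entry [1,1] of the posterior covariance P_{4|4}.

P_post[1,1] = 4.6517

step 1: x^-=[-1.4892, -3.1827, 2.1481]  P^-=[1.1992 0.0574 -0.3129; 0.0574 1.2058 0.0178; -0.3129 0.0178 1.3574]  S=[1.7617]  K=[0.7011; 0.0108; -0.2704]  nu=[2.0515]  x^+=[-0.0509, -3.1605, 1.5934]  P^+=[0.3334 0.0440 0.0210; 0.0440 1.2056 0.0230; 0.0210 0.0230 1.2286]
step 2: x^-=[-0.3352, -3.5055, 2.0771]  P^-=[0.4177 0.0391 -0.2050; 0.0391 1.9954 -0.0405; -0.2050 -0.0405 1.4655]  S=[0.9572]  K=[0.4609; -0.0166; -0.3967]  nu=[-2.5007]  x^+=[-1.4877, -3.4641, 3.0690]  P^+=[0.2144 0.0465 -0.0300; 0.0465 1.9951 -0.0468; -0.0300 -0.0468 1.3149]
step 3: x^-=[-1.9271, -3.5777, 3.7941]  P^-=[0.3243 0.0604 -0.2454; 0.0604 3.1210 -0.2796; -0.2454 -0.2796 1.6061]  S=[0.8735]  K=[0.4029; 0.0004; -0.4919]  nu=[3.9451]  x^+=[-0.3377, -3.5763, 1.8533]  P^+=[0.1825 0.0603 -0.0722; 0.0603 3.1210 -0.2794; -0.0722 -0.2794 1.3947]
step 4: x^-=[-0.6552, -3.9566, 2.4555]  P^-=[0.3101 0.1318 -0.3050; 0.1318 4.6600 -0.7756; -0.3050 -0.7756 1.8116]  S=[0.8701]  K=[0.3939; 0.0978; -0.5737]  nu=[0.6811]  x^+=[-0.3869, -3.8900, 2.0647]  P^+=[0.1751 0.0983 -0.1084; 0.0983 4.6517 -0.7268; -0.1084 -0.7268 1.5252]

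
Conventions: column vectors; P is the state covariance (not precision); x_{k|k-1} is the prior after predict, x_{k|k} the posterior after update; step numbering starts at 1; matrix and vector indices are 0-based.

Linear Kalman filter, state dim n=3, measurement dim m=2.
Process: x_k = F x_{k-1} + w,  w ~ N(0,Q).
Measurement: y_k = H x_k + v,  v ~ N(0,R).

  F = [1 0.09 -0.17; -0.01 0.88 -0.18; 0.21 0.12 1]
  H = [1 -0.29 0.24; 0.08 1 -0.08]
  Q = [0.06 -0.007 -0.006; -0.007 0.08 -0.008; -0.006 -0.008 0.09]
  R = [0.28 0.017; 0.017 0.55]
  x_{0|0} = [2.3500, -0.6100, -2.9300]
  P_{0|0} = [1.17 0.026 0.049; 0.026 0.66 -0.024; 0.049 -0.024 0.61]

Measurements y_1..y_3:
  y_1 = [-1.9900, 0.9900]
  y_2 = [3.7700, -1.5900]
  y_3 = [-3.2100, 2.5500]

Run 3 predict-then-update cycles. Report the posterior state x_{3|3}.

x_post = [0.4900, 1.0105, -2.5481]

step 1: x^-=[2.7932, -0.0329, -2.5097]  P^-=[1.2417 0.0703 0.1923; 0.0703 0.6183 -0.0687; 0.1923 -0.0687 0.7772]  S=[1.6796 -0.0390; -0.0390 1.2010]  K=[0.7582 0.1531; -0.0626 0.5221; 0.2354 -0.0886]  nu=[-4.1904, 0.5987]  x^+=[-0.2923, 0.5419, -3.5490]  P^+=[0.2571 0.0691 -0.0924; 0.0691 0.2819 0.0165; -0.0924 0.0165 0.6731]
step 2: x^-=[0.3598, 1.1186, -3.5454]  P^-=[0.3822 0.1078 -0.1417; 0.1078 0.3133 -0.0686; -0.1417 -0.0686 0.7472]  S=[0.6106 0.0383; 0.0383 0.9006]  K=[0.5100 0.1446; -0.0220 0.3645; 0.1042 -0.1596]  nu=[4.5855, -3.0210]  x^+=[2.2614, -0.0835, -2.5853]  P^+=[0.1989 0.0602 -0.1508; 0.0602 0.1940 -0.0164; -0.1508 -0.0164 0.7189]
step 3: x^-=[2.6934, 0.3692, -2.1205]  P^-=[0.3439 0.1109 -0.2226; 0.1109 0.2571 -0.1132; -0.2226 -0.1132 0.7562]  S=[0.5336 0.0475; 0.0475 0.8529]  K=[0.4700 0.1570; -0.0115 0.3231; 0.0045 -0.2248]  nu=[-5.2874, 1.7957]  x^+=[0.4900, 1.0105, -2.5481]  P^+=[0.1979 0.0634 -0.1886; 0.0634 0.1684 -0.0514; -0.1886 -0.0514 0.7132]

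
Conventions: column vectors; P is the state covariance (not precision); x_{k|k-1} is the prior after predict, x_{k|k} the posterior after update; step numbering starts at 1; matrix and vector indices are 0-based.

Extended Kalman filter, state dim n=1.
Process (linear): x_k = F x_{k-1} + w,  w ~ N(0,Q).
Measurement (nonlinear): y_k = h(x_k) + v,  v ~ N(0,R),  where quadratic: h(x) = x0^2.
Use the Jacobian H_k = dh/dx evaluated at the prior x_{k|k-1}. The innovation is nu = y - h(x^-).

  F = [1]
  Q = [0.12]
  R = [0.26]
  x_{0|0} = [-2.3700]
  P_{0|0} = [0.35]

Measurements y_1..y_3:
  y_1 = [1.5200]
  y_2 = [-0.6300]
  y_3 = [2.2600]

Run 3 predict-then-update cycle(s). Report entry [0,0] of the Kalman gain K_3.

step 1: x^-=[-2.3700]  P^-=[0.4700]  H_jac=[-4.7400]  S=[10.8198]  K=[-0.2059]  nu=[-4.0969]  x^+=[-1.5264]  P^+=[0.0113]
step 2: x^-=[-1.5264]  P^-=[0.1313]  H_jac=[-3.0529]  S=[1.4837]  K=[-0.2702]  nu=[-2.9600]  x^+=[-0.7268]  P^+=[0.0230]
step 3: x^-=[-0.7268]  P^-=[0.1430]  H_jac=[-1.4535]  S=[0.5621]  K=[-0.3698]  nu=[1.7318]  x^+=[-1.3672]  P^+=[0.0661]

K[0,0] = -0.3698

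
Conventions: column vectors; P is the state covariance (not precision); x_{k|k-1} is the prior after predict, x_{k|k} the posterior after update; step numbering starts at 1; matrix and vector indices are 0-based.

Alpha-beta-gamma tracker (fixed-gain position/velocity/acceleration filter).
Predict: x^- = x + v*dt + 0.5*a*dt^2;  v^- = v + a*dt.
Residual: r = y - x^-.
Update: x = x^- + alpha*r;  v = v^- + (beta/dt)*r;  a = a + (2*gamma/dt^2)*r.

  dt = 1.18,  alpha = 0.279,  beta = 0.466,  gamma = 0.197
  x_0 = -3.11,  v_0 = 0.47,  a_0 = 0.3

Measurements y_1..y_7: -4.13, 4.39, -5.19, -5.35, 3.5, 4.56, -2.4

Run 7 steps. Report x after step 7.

step 1: x_pred=-2.3465  r=-1.7835  x^+=-2.8441  v^+=0.1197  a^+=-0.2047
step 2: x_pred=-2.8454  r=7.2354  x^+=-0.8267  v^+=2.7356  a^+=1.8427
step 3: x_pred=3.6841  r=-8.8741  x^+=1.2082  v^+=1.4054  a^+=-0.6684
step 4: x_pred=2.4013  r=-7.7513  x^+=0.2387  v^+=-2.4444  a^+=-2.8617
step 5: x_pred=-4.6380  r=8.1380  x^+=-2.3675  v^+=-2.6074  a^+=-0.5590
step 6: x_pred=-5.8333  r=10.3933  x^+=-2.9336  v^+=0.8375  a^+=2.3820
step 7: x_pred=-0.2869  r=-2.1131  x^+=-0.8765  v^+=2.8138  a^+=1.7841

x_post = -0.8765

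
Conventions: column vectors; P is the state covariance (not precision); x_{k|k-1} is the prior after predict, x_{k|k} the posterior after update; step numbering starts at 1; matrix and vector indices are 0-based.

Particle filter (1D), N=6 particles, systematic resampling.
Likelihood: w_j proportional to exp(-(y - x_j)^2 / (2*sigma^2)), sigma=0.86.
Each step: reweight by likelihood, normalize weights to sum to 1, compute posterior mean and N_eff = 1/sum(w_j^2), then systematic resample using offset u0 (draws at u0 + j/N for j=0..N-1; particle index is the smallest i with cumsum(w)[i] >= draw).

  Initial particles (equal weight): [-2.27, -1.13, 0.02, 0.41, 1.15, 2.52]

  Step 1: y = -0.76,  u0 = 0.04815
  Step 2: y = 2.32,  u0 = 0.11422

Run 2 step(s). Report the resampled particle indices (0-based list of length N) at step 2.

resampled_idx = [3, 4, 5, 5, 5, 5]

step 1: w=[0.0943, 0.4015, 0.2919, 0.1746, 0.0374, 0.0003]  mean=-0.5466  Neff=3.4819  idx=[0, 1, 1, 2, 2, 3]
step 2: w=[0.0000, 0.0023, 0.0023, 0.1977, 0.1977, 0.6000]  mean=0.2488  Neff=2.2820  idx=[3, 4, 5, 5, 5, 5]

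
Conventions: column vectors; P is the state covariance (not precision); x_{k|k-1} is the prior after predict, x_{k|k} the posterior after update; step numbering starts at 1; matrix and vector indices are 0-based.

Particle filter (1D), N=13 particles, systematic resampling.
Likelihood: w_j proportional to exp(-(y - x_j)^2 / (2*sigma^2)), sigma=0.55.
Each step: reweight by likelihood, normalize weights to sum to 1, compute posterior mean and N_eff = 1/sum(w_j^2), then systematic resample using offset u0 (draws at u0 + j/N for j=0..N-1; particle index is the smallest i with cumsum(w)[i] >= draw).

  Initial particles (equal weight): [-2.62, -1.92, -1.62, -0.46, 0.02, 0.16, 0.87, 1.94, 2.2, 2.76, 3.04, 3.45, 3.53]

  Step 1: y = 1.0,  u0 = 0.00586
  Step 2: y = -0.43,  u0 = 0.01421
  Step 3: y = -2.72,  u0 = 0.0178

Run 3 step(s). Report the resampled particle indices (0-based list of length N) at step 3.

step 1: w=[0.0000, 0.0000, 0.0000, 0.0159, 0.1105, 0.1684, 0.5257, 0.1255, 0.0500, 0.0032, 0.0006, 0.0000, 0.0000]  mean=0.8435  Neff=2.9806  idx=[3, 4, 5, 5, 6, 6, 6, 6, 6, 6, 6, 7, 7]
step 2: w=[0.3056, 0.2190, 0.1721, 0.1721, 0.0187, 0.0187, 0.0187, 0.0187, 0.0187, 0.0187, 0.0187, 0.0000, 0.0000]  mean=0.0331  Neff=4.9252  idx=[0, 0, 0, 0, 1, 1, 1, 2, 2, 3, 3, 3, 7]
step 3: w=[0.2449, 0.2449, 0.2449, 0.2449, 0.0046, 0.0046, 0.0046, 0.0013, 0.0013, 0.0013, 0.0013, 0.0013, 0.0000]  mean=-0.4494  Neff=4.1656  idx=[0, 0, 0, 1, 1, 1, 1, 2, 2, 2, 3, 3, 3]

resampled_idx = [0, 0, 0, 1, 1, 1, 1, 2, 2, 2, 3, 3, 3]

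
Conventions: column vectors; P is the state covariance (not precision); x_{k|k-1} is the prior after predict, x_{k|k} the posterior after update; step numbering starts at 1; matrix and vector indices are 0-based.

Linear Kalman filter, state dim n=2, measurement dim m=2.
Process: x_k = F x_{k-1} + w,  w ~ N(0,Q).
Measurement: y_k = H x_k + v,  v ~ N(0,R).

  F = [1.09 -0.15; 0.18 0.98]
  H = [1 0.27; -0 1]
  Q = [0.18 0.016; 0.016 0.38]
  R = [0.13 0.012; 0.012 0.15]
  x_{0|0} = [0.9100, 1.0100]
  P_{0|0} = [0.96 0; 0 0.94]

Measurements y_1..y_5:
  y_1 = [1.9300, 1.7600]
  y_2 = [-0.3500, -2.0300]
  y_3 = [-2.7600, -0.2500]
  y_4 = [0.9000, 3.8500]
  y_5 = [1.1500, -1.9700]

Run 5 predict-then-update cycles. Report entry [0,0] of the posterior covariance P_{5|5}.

step 1: x^-=[0.8404, 1.1536]  P^-=[1.3417 0.0662; 0.0662 1.3139]  S=[1.6032 0.4329; 0.4329 1.4639]  K=[0.9084 -0.2234; 0.0219 0.8910]  nu=[0.7781, 0.6064]  x^+=[1.4117, 1.7110]  P^+=[0.1215 -0.0226; -0.0226 0.1339]
step 2: x^-=[1.2821, 1.9309]  P^-=[0.3348 -0.0034; -0.0034 0.5046]  S=[0.4997 0.1448; 0.1448 0.6546]  K=[0.7155 -0.1635; 0.0453 0.7608]  nu=[-2.1535, -3.9609]  x^+=[0.3890, -1.1802]  P^+=[0.0954 -0.0159; -0.0159 0.1147]
step 3: x^-=[0.6010, -1.0866]  P^-=[0.3011 0.0013; 0.0013 0.4876]  S=[0.4673 0.1449; 0.1449 0.6376]  K=[0.6933 -0.1556; 0.0509 0.7532]  nu=[-3.0677, 0.8366]  x^+=[-1.6558, -0.6125]  P^+=[0.0923 -0.0150; -0.0150 0.1136]
step 4: x^-=[-1.7130, -0.8983]  P^-=[0.2971 0.0018; 0.0018 0.4868]  S=[0.4636 0.1452; 0.1452 0.6368]  K=[0.6904 -0.1547; 0.0516 0.7527]  nu=[2.8555, 4.7483]  x^+=[-0.4758, 2.8229]  P^+=[0.0919 -0.0149; -0.0149 0.1135]
step 5: x^-=[-0.9420, 2.6808]  P^-=[0.2966 0.0018; 0.0018 0.4867]  S=[0.4631 0.1452; 0.1452 0.6367]  K=[0.6901 -0.1545; 0.0517 0.7526]  nu=[1.3682, -4.6508]  x^+=[0.7209, -0.7489]  P^+=[0.0919 -0.0149; -0.0149 0.1135]

P_post[0,0] = 0.0919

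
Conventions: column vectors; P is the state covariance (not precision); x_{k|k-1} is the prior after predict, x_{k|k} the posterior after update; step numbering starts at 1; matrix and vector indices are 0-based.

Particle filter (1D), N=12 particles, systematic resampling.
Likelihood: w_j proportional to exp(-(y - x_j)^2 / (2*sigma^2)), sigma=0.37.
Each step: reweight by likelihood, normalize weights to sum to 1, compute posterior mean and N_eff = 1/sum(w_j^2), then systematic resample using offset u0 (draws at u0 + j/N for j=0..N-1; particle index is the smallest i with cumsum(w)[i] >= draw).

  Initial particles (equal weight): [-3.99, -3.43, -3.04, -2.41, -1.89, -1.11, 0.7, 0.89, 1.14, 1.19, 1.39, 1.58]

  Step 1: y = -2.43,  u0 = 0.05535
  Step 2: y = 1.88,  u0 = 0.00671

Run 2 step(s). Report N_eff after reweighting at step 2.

step 1: w=[0.0001, 0.0159, 0.1578, 0.6134, 0.2118, 0.0011, 0.0000, 0.0000, 0.0000, 0.0000, 0.0000, 0.0000]  mean=-2.4143  Neff=2.2411  idx=[2, 2, 3, 3, 3, 3, 3, 3, 3, 4, 4, 4]
step 2: w=[0.0000, 0.0000, 0.0000, 0.0000, 0.0000, 0.0000, 0.0000, 0.0000, 0.0000, 0.3333, 0.3333, 0.3333]  mean=-1.8900  Neff=3.0000  idx=[9, 9, 9, 9, 10, 10, 10, 10, 11, 11, 11, 11]

N_eff = 3.0000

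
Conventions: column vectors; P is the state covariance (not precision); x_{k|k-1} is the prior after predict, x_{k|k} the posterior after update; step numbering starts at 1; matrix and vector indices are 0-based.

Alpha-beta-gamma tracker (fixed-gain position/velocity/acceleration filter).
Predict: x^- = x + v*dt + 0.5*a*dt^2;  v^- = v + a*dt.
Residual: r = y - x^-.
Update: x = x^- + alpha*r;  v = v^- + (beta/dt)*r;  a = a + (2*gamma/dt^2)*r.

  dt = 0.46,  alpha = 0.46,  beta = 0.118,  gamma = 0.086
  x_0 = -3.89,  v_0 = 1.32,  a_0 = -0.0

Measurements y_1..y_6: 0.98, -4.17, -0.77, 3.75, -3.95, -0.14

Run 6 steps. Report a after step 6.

a_post = -5.0604

step 1: x_pred=-3.2828  r=4.2628  x^+=-1.3219  v^+=2.4135  a^+=3.4650
step 2: x_pred=0.1549  r=-4.3249  x^+=-1.8346  v^+=2.8980  a^+=-0.0505
step 3: x_pred=-0.5068  r=-0.2632  x^+=-0.6279  v^+=2.8073  a^+=-0.2644
step 4: x_pred=0.6355  r=3.1145  x^+=2.0682  v^+=3.4846  a^+=2.2672
step 5: x_pred=3.9109  r=-7.8609  x^+=0.2949  v^+=2.5110  a^+=-4.1226
step 6: x_pred=1.0138  r=-1.1538  x^+=0.4831  v^+=0.3187  a^+=-5.0604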